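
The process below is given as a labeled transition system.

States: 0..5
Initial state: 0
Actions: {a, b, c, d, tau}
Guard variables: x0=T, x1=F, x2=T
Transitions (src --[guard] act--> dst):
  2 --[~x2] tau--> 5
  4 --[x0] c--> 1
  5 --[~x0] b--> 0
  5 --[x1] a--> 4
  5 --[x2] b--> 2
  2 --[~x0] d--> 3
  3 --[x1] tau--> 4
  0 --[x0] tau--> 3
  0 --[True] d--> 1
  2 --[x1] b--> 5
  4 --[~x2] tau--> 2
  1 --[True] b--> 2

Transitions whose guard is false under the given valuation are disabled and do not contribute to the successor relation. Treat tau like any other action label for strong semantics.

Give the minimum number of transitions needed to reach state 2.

Answer: 2

Analysis:
Breadth-first toward 2:
  Layer 0: {0}
  Layer 1: {1,3}
  Layer 2: {2}
depth(2)=2, e.g. d·b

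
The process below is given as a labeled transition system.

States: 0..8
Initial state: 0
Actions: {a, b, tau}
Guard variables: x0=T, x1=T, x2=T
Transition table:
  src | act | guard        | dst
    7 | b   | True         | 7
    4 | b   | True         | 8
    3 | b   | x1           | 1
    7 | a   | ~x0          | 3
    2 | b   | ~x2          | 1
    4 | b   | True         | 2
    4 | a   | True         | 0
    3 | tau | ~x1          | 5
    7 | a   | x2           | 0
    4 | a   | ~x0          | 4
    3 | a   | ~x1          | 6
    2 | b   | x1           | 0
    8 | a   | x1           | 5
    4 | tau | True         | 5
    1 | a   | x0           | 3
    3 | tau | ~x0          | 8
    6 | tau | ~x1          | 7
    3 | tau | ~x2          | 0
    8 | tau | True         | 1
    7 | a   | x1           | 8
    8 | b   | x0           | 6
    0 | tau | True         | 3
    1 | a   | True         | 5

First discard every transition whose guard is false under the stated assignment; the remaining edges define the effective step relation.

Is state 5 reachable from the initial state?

Guard filter leaves 15 enabled edge(s).
L0 = {0}
L1 = {3}  now seen {0,3}
L2 = {1}  now seen {0,1,3}
L3 = {5}  now seen {0,1,3,5}
Reach set: {0,1,3,5}
trace reaching 5: tau·b·a

Answer: REACHABLE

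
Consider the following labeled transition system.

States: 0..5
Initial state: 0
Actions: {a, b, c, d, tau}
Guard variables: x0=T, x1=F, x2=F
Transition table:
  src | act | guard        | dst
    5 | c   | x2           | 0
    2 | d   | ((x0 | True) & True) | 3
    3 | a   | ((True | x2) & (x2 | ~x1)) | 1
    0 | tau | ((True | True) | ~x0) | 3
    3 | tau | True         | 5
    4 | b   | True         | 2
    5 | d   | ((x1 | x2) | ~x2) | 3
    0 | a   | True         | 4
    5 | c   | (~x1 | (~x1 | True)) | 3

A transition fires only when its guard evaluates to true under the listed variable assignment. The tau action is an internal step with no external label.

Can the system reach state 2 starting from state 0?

Answer: REACHABLE

Trace:
After dropping false guards: 8 live edges.
L0 = {0}
L1 = {3,4}  cumulative {0,3,4}
L2 = {1,2,5}  cumulative {0,1,2,3,4,5}
Reachable = {0,1,2,3,4,5}
Path to 2: a·b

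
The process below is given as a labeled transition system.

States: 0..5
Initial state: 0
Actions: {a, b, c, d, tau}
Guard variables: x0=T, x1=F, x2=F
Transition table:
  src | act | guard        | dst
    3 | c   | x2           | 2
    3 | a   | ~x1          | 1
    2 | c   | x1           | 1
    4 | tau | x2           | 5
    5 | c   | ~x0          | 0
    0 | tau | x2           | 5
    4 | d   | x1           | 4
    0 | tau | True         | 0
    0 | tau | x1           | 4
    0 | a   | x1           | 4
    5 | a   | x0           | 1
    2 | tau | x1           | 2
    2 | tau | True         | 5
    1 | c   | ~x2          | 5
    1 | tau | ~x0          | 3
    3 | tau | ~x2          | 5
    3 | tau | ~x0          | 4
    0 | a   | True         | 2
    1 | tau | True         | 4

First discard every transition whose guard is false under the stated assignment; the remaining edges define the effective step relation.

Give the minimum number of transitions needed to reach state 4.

BFS to 4:
  L0 = {0}
  L1 = {2}
  L2 = {5}
  L3 = {1}
  L4 = {4}
4 enters at depth 4; path a·tau·a·tau

Answer: 4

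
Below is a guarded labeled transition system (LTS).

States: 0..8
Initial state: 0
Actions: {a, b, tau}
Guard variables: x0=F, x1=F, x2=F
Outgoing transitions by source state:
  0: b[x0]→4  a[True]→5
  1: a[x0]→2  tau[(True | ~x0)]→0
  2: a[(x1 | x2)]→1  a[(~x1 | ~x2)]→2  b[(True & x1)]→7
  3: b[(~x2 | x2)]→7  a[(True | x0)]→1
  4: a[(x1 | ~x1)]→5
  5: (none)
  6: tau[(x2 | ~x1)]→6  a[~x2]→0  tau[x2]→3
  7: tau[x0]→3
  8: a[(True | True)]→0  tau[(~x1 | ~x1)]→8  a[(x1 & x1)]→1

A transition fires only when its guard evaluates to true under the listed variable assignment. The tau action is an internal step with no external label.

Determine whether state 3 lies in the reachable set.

10 transition(s) survive guard evaluation.
depth 0: {0}
depth 1: {5}  cumulative {0,5}
Reach set: {0,5}

Answer: UNREACHABLE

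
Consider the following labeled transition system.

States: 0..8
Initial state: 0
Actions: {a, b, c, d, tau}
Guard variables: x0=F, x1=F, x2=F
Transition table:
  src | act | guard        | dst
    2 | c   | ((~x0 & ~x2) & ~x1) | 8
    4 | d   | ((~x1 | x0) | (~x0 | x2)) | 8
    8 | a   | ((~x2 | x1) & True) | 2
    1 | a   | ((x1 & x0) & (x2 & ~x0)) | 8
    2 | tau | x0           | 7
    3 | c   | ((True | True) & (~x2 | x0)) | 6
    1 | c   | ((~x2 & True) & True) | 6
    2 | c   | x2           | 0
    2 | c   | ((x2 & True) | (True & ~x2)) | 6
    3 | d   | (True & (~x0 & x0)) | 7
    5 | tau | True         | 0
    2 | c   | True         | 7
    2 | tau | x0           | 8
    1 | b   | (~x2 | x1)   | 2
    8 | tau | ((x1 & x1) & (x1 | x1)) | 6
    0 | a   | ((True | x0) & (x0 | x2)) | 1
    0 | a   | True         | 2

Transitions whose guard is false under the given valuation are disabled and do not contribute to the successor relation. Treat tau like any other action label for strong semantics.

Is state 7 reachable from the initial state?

Guard filter leaves 10 enabled edge(s).
L0 = {0}
L1 = {2}  total {0,2}
L2 = {6,7,8}  total {0,2,6,7,8}
Reach set: {0,2,6,7,8}
Path to 7: a·c

Answer: REACHABLE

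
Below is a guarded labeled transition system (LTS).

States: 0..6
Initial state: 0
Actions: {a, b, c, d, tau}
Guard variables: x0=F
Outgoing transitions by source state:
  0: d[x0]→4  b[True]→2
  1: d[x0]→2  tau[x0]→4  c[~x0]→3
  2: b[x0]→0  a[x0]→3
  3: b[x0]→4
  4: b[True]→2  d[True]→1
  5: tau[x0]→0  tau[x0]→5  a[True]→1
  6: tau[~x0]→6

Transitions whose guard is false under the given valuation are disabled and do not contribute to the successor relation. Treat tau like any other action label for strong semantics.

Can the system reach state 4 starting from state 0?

Answer: UNREACHABLE

Trace:
6 transition(s) survive guard evaluation.
depth 0: {0}
depth 1: {2}  now seen {0,2}
R = {0,2}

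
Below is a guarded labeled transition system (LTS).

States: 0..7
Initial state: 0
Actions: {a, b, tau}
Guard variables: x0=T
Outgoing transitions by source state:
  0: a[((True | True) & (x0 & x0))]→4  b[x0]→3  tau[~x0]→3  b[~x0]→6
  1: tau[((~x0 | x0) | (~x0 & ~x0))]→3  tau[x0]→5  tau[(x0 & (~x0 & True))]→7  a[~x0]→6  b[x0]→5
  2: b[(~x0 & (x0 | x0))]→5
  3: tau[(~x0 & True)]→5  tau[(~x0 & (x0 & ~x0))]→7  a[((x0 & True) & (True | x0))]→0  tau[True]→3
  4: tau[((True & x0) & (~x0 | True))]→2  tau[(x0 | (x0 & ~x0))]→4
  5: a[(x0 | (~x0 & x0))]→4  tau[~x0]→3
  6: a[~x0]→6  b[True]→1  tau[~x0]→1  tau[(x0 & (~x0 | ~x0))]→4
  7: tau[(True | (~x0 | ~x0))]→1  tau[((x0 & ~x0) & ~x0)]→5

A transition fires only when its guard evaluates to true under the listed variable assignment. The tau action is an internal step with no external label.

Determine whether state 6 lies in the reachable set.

12 transition(s) survive guard evaluation.
L0 = {0}
L1 = {3,4}  total {0,3,4}
L2 = {2}  total {0,2,3,4}
Reachable = {0,2,3,4}

Answer: UNREACHABLE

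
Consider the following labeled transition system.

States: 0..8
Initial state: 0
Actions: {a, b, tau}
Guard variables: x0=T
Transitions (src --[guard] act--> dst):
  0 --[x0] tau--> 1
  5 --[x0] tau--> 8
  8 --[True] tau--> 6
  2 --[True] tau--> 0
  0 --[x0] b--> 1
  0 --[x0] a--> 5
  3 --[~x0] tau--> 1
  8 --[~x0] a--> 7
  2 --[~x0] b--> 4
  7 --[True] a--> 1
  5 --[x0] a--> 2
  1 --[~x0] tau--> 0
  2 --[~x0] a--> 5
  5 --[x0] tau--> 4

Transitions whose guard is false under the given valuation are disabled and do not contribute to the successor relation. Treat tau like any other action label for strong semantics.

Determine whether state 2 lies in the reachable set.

Answer: REACHABLE

Working:
Guard filter leaves 9 enabled edge(s).
depth 0: {0}
depth 1: {1,5}  cumulative {0,1,5}
depth 2: {2,4,8}  cumulative {0,1,2,4,5,8}
depth 3: {6}  cumulative {0,1,2,4,5,6,8}
R = {0,1,2,4,5,6,8}
Path to 2: a·a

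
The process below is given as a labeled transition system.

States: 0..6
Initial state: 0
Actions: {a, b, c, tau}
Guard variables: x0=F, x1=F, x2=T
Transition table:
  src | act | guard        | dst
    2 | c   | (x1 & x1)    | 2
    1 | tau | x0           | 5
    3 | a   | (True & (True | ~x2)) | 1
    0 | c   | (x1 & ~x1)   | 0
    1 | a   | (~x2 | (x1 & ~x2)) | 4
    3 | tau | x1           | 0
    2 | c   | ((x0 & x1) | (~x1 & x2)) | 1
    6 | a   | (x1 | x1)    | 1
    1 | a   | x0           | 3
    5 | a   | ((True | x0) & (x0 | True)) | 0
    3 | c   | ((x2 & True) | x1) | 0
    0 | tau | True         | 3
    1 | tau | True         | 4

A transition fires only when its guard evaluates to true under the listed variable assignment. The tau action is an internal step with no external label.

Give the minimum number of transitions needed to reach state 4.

Answer: 3

Working:
BFS to 4:
  depth 0: {0}
  depth 1: {3}
  depth 2: {1}
  depth 3: {4}
depth(4)=3, e.g. tau·a·tau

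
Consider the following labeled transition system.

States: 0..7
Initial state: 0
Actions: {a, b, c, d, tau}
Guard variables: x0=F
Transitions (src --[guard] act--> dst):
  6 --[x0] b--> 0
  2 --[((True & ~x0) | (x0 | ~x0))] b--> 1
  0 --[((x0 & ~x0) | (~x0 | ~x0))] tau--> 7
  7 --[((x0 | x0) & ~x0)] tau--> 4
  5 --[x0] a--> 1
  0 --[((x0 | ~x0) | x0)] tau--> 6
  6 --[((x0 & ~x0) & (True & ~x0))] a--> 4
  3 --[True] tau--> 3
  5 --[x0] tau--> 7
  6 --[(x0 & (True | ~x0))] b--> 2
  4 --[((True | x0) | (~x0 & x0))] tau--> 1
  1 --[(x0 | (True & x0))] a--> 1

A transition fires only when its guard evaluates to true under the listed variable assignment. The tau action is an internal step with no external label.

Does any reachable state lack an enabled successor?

Reach set: {0,6,7}
  0: tau→6  tau→7  [2 exit(s)]
  6: ∅  [STUCK]
  7: ∅  [STUCK]
trace reaching 6: tau

Answer: DEADLOCK at state 6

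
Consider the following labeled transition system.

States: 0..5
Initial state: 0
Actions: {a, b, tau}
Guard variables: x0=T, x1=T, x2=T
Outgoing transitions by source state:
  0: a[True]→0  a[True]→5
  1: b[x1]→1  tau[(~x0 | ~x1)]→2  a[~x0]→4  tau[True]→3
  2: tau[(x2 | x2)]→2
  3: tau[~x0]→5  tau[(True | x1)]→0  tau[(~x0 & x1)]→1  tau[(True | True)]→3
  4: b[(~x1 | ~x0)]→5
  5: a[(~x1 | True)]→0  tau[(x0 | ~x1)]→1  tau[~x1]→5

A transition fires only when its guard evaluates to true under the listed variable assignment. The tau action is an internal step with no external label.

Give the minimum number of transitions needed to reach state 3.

Answer: 3

Trace:
Breadth-first toward 3:
  depth 0: {0}
  depth 1: {5}
  depth 2: {1}
  depth 3: {3}
3 enters at depth 3; path a·tau·tau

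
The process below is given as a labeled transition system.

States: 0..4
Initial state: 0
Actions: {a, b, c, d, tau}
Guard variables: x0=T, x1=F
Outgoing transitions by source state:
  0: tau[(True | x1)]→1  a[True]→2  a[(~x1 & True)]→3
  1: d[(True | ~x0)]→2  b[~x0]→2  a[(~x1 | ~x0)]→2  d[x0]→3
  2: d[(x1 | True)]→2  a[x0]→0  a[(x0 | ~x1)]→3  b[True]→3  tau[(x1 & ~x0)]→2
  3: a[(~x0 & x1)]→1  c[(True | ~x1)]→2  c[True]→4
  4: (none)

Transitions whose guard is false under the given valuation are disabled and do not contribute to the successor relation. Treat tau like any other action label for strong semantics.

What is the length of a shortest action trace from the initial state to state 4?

Answer: 2

Analysis:
BFS to 4:
  Layer 0: {0}
  Layer 1: {1,2,3}
  Layer 2: {4}
first hit 4 at d=2 via a·c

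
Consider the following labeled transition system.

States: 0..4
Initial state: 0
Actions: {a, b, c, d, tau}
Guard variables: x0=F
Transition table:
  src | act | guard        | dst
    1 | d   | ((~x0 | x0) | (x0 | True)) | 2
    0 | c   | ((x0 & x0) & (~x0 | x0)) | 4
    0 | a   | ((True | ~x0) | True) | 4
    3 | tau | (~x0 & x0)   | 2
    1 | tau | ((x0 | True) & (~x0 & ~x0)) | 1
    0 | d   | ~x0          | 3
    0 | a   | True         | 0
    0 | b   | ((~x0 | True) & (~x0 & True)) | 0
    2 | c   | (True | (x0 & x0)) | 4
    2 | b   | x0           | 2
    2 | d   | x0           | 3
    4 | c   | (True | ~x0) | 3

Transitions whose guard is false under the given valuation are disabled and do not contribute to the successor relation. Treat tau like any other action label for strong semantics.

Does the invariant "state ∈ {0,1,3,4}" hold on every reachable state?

Answer: INVARIANT HOLDS

Analysis:
Safe = {0,1,3,4}
Reachable = {0,3,4}
  0: safe
  3: safe
  4: safe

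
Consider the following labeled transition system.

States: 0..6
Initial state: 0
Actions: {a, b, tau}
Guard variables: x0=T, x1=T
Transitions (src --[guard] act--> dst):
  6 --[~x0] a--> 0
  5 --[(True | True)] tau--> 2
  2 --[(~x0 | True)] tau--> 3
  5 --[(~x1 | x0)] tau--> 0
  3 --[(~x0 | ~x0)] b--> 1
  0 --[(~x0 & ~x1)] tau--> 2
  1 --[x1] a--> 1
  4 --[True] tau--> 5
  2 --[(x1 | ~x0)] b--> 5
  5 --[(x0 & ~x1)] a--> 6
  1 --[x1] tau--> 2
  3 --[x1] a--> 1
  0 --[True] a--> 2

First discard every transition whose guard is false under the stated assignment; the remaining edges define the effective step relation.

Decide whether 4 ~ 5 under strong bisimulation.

Refine partition for ~:
  π0 = {{0,1,2,3,4,5,6}}
  π1 = {{0,3},{1},{2},{4,5},{6}}
  π2 = {{0},{1},{2},{3},{4},{5},{6}}
Fixed point at round 3; 7 class(es).
class of 4: {4}; class of 5: {5}

Answer: NOT BISIMILAR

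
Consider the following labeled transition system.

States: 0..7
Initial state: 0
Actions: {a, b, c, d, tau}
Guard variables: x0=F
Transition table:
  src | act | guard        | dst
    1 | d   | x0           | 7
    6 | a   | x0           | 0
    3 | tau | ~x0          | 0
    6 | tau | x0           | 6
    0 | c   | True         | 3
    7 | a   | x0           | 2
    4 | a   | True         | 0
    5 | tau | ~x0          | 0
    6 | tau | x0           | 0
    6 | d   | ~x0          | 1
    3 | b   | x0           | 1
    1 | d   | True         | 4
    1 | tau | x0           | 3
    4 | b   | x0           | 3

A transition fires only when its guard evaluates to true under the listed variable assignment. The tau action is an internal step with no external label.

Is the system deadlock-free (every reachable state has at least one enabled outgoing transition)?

Answer: DEADLOCK-FREE

Trace:
R = {0,3}
  0: c→3  [1 exit(s)]
  3: tau→0  [1 exit(s)]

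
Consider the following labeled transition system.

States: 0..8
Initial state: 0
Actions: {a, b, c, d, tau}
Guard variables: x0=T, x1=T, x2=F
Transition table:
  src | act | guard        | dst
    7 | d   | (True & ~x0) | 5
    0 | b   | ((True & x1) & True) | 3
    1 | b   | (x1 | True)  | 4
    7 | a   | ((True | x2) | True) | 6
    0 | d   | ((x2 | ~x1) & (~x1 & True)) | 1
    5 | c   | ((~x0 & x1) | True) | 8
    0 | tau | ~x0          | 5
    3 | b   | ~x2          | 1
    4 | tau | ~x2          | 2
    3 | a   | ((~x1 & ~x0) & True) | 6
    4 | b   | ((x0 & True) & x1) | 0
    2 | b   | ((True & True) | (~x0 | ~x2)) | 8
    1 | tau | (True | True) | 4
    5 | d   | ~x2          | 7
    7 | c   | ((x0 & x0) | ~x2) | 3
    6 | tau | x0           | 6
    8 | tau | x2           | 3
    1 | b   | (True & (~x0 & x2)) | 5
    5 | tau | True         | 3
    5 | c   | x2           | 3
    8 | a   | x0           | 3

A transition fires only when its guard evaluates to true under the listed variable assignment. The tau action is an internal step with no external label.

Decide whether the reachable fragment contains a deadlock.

Answer: DEADLOCK-FREE

Trace:
R = {0,1,2,3,4,8}
  0: b→3  [1 out]
  1: b→4  tau→4  [2 out]
  2: b→8  [1 out]
  3: b→1  [1 out]
  4: b→0  tau→2  [2 out]
  8: a→3  [1 out]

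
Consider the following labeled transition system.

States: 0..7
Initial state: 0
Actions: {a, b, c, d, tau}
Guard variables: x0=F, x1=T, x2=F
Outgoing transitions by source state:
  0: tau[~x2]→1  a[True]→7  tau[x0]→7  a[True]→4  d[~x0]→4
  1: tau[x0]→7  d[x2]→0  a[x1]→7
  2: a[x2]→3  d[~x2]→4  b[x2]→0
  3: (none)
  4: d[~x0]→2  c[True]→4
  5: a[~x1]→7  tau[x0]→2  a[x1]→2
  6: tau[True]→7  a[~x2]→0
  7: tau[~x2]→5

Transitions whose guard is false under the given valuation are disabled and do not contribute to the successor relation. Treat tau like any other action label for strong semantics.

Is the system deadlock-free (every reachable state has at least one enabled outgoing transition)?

Answer: DEADLOCK-FREE

Trace:
Reach set: {0,1,2,4,5,7}
  0: a→4  a→7  d→4  tau→1  [deg 4]
  1: a→7  [deg 1]
  2: d→4  [deg 1]
  4: c→4  d→2  [deg 2]
  5: a→2  [deg 1]
  7: tau→5  [deg 1]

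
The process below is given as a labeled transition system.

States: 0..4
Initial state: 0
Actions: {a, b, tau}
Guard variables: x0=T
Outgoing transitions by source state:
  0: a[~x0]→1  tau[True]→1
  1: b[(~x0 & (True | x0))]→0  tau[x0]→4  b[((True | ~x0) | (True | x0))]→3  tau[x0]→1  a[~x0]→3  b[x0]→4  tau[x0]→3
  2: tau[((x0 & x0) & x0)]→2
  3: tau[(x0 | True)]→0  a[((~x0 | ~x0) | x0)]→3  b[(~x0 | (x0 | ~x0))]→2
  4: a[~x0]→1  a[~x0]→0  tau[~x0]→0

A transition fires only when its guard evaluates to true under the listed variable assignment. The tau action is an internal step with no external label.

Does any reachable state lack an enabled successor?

R = {0,1,2,3,4}
  0: tau→1  [deg 1]
  1: b→3  b→4  tau→1  tau→3  tau→4  [deg 5]
  2: tau→2  [deg 1]
  3: a→3  b→2  tau→0  [deg 3]
  4: ∅  [no exit]
Path to 4: tau·tau

Answer: DEADLOCK at state 4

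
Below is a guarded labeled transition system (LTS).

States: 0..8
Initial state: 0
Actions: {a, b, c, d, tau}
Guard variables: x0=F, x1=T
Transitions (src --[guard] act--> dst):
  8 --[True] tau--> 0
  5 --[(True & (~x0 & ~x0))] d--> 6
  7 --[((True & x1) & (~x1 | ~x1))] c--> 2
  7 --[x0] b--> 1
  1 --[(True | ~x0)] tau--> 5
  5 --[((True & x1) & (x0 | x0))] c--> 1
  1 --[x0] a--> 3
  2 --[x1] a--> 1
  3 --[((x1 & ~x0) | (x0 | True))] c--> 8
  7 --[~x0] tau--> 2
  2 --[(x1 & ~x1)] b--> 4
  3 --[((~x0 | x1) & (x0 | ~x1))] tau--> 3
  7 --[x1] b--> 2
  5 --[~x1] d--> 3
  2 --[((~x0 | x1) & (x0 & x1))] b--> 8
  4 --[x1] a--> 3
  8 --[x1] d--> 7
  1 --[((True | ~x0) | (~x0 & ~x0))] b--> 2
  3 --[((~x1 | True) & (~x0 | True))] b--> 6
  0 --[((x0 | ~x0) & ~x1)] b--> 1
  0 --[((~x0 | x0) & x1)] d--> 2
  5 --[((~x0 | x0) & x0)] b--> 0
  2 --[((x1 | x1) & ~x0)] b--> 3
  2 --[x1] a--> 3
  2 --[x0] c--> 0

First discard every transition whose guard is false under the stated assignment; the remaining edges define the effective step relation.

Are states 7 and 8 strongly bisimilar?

Answer: NOT BISIMILAR

Working:
Refine partition for ~:
  π0 = {{0,1,2,3,4,5,6,7,8}}
  π1 = {{0,5},{1,7},{2},{3},{4},{6},{8}}
  π2 = {{0},{1},{2},{3},{4},{5},{6},{7},{8}}
9 equivalence class(es) (converged in 3)
7∈{7}, 8∈{8}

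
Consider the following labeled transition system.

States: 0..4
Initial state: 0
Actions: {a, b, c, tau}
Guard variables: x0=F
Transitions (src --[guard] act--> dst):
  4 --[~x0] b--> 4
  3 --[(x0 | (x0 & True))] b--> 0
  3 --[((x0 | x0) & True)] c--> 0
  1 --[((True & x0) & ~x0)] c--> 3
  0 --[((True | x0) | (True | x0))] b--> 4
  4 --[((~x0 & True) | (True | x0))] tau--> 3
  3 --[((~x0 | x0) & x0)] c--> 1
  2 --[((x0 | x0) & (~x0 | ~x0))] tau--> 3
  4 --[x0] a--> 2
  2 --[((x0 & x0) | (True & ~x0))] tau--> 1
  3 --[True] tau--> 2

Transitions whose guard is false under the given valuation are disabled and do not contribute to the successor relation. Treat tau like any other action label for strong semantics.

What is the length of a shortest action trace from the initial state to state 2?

Layered search for 2:
  L0 = {0}
  L1 = {4}
  L2 = {3}
  L3 = {2}
2 enters at depth 3; path b·tau·tau

Answer: 3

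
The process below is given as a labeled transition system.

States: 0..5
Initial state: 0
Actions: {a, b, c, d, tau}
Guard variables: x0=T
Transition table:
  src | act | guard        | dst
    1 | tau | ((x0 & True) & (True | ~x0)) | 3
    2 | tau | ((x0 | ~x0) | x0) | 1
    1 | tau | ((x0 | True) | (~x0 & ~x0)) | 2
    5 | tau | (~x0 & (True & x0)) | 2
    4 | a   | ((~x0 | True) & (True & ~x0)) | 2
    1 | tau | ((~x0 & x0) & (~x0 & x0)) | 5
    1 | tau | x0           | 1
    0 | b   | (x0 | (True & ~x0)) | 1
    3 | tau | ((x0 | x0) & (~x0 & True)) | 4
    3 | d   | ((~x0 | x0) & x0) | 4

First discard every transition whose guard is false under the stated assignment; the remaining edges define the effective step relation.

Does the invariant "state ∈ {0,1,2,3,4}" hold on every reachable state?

Inv-set: {0,1,2,3,4}
Reachable = {0,1,2,3,4}
  0: safe
  1: safe
  2: safe
  3: safe
  4: safe

Answer: INVARIANT HOLDS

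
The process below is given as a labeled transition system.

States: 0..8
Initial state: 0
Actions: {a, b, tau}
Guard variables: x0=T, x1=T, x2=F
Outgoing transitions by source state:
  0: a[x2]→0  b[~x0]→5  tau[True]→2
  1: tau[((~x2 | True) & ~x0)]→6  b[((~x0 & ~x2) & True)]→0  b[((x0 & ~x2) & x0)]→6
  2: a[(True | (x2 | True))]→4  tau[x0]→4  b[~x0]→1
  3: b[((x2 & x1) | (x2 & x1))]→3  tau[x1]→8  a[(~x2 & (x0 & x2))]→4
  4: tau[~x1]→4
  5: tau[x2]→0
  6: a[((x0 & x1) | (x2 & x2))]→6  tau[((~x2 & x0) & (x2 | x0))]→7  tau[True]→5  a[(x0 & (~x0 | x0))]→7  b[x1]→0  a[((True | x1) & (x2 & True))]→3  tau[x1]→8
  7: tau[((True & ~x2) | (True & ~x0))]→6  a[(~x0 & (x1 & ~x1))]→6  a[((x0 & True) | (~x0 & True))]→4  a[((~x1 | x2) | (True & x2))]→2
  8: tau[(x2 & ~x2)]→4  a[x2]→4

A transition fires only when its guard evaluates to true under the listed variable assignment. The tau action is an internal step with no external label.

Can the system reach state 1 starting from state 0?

13 transition(s) survive guard evaluation.
L0 = {0}
L1 = {2}  cumulative {0,2}
L2 = {4}  cumulative {0,2,4}
Reachable = {0,2,4}

Answer: UNREACHABLE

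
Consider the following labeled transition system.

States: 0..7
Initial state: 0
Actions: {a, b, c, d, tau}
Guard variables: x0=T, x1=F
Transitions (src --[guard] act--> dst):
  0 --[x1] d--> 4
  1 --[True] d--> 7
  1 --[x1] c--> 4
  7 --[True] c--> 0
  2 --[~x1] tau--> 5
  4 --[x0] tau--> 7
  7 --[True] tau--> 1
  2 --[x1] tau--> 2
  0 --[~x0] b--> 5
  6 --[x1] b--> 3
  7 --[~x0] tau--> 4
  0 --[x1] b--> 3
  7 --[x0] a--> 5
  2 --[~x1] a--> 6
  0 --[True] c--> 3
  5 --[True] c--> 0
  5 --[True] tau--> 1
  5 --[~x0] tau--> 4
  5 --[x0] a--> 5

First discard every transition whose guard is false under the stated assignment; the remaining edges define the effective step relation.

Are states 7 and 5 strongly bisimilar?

Answer: BISIMILAR

Working:
Refine partition for ~:
  π0 = {{0,1,2,3,4,5,6,7}}
  π1 = {{0},{1},{2},{3,6},{4},{5,7}}
Fixed point at round 2; 6 class(es).
class of 7: {5,7}; class of 5: {5,7}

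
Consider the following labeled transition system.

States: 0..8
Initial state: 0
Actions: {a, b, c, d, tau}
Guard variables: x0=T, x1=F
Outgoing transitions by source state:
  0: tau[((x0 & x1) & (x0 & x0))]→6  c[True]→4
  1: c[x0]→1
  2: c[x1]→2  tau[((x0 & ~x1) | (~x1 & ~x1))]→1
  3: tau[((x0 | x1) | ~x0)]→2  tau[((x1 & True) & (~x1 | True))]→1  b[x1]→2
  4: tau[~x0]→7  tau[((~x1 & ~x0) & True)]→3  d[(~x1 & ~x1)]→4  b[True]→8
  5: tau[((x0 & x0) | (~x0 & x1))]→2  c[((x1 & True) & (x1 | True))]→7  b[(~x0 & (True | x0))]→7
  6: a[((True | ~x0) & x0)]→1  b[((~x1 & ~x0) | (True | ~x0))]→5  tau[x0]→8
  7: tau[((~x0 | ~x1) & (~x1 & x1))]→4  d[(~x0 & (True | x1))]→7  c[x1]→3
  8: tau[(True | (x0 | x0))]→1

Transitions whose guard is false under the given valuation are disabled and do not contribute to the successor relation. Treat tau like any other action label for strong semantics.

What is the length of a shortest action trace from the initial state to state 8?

BFS to 8:
  Layer 0: {0}
  Layer 1: {4}
  Layer 2: {8}
first hit 8 at d=2 via c·b

Answer: 2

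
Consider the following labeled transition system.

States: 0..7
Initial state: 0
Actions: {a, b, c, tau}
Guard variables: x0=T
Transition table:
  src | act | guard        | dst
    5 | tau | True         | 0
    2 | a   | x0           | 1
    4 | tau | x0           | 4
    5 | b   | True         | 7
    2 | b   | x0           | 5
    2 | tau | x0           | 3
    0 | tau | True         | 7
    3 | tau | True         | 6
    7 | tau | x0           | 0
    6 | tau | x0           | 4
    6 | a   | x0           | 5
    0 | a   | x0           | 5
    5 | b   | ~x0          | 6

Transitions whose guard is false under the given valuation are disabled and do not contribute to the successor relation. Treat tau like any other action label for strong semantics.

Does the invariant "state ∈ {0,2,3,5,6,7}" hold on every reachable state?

Answer: INVARIANT HOLDS

Analysis:
Allowed set {0,2,3,5,6,7}
Reach set: {0,5,7}
  0: safe
  5: safe
  7: safe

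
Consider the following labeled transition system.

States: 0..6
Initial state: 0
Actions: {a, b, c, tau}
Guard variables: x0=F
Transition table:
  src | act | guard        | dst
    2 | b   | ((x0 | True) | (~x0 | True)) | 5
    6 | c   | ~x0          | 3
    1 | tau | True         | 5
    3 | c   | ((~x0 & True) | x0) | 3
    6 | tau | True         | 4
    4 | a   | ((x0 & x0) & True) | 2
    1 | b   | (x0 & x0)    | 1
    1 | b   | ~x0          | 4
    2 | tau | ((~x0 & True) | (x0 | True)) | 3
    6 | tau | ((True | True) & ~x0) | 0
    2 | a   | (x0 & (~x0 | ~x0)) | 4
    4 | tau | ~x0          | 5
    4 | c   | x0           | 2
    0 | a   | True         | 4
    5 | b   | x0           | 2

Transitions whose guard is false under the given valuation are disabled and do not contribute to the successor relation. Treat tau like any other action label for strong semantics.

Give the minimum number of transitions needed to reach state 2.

Breadth-first toward 2:
  Layer 0: {0}
  Layer 1: {4}
  Layer 2: {5}
2 never appears.

Answer: UNREACHABLE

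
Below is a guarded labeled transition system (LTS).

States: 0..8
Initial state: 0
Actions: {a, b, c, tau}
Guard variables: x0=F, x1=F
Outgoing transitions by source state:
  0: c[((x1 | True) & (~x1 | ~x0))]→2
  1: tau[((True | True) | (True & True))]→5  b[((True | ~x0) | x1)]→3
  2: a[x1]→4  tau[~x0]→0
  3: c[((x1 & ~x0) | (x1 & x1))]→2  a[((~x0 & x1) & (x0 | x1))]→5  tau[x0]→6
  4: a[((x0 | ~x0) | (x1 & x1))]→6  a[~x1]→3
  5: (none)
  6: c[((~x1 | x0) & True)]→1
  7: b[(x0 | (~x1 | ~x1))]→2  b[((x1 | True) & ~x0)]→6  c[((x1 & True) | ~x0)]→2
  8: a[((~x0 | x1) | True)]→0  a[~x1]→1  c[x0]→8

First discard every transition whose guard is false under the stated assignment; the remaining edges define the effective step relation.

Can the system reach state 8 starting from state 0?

Answer: UNREACHABLE

Working:
12 transition(s) survive guard evaluation.
Layer 0: {0}
Layer 1: {2}  cumulative {0,2}
R = {0,2}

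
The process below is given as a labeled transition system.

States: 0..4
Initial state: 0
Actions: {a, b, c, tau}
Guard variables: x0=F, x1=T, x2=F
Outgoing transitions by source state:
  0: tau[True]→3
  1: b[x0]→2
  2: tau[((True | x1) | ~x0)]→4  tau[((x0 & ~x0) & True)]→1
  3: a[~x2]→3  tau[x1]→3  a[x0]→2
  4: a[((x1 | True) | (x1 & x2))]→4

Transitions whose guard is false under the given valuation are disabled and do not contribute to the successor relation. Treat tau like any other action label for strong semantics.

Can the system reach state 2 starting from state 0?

Guard filter leaves 5 enabled edge(s).
L0 = {0}
L1 = {3}  total {0,3}
Reach set: {0,3}

Answer: UNREACHABLE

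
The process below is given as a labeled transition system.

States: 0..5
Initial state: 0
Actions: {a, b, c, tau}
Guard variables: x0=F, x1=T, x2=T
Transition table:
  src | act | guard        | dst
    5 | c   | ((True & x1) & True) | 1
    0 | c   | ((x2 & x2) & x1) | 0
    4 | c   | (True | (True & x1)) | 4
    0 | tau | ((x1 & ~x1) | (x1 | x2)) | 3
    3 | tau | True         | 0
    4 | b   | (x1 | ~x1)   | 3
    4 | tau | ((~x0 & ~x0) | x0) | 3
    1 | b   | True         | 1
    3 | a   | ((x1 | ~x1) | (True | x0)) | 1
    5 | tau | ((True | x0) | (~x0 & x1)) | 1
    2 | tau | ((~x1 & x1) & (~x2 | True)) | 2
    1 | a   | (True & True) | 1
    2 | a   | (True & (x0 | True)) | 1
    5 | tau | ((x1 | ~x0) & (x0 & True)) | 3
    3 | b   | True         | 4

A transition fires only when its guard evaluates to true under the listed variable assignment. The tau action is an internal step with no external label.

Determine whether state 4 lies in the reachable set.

Answer: REACHABLE

Analysis:
After dropping false guards: 13 live edges.
depth 0: {0}
depth 1: {3}  now seen {0,3}
depth 2: {1,4}  now seen {0,1,3,4}
Reach set: {0,1,3,4}
witness 4: tau·b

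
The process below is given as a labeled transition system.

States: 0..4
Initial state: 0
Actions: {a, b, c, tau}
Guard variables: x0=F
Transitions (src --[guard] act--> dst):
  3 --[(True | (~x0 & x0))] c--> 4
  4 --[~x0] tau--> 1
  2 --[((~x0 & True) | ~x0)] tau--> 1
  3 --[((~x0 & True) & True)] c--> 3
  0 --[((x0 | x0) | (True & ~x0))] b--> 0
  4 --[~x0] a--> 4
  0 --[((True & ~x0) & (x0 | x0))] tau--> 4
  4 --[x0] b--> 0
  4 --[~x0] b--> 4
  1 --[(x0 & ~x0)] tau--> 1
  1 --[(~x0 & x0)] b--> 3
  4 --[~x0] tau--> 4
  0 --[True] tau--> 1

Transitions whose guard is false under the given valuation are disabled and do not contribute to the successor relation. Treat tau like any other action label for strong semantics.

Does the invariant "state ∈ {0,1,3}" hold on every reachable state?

Answer: INVARIANT HOLDS

Working:
Inv-set: {0,1,3}
Reachable = {0,1}
  0: ✓
  1: ✓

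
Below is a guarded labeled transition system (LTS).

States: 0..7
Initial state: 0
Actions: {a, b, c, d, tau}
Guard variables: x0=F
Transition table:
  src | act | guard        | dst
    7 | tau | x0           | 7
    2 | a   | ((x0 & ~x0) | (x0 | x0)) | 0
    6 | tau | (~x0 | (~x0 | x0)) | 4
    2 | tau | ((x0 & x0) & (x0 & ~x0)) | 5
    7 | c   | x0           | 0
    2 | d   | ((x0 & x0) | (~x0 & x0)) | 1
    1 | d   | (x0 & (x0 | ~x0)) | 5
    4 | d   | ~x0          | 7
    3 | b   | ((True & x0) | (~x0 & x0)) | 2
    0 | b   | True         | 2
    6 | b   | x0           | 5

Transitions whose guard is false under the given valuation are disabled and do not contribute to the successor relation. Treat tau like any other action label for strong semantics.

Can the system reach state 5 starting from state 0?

After dropping false guards: 3 live edges.
depth 0: {0}
depth 1: {2}  now seen {0,2}
Reachable = {0,2}

Answer: UNREACHABLE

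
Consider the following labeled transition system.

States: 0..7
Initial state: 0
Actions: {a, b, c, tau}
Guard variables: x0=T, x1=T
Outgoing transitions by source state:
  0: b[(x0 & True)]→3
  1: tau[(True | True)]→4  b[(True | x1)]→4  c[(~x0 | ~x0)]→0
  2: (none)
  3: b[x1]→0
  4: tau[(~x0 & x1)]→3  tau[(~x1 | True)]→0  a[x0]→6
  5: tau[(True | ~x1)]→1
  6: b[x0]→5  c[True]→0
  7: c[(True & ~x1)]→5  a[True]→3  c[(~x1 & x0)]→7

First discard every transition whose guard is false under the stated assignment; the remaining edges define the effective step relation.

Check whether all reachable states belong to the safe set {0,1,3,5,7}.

Safe = {0,1,3,5,7}
Reachable = {0,3}
  0: ✓
  3: ✓

Answer: INVARIANT HOLDS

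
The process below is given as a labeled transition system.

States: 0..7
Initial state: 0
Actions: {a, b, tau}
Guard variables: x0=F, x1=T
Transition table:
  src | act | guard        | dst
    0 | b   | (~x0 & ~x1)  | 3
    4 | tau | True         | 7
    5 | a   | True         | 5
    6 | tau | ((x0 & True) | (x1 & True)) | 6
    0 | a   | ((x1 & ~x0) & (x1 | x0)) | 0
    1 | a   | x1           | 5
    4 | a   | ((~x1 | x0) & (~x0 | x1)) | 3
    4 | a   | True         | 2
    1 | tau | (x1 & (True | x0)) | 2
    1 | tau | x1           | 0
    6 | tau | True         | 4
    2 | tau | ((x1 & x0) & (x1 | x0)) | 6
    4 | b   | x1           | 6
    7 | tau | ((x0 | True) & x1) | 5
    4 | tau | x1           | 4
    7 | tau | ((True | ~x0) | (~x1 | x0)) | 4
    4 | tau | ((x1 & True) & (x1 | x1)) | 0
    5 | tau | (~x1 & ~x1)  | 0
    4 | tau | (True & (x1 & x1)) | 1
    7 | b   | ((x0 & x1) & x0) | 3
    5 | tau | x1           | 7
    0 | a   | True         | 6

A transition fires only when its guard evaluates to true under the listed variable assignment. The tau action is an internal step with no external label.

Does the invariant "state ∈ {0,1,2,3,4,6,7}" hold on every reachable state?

Allowed set {0,1,2,3,4,6,7}
Reachable = {0,1,2,4,5,6,7}
  0: ok
  1: ok
  2: ok
  4: ok
  5: outside
  6: ok
  7: ok
witness against invariant: a·tau·tau·a → 5

Answer: INVARIANT VIOLATED at state 5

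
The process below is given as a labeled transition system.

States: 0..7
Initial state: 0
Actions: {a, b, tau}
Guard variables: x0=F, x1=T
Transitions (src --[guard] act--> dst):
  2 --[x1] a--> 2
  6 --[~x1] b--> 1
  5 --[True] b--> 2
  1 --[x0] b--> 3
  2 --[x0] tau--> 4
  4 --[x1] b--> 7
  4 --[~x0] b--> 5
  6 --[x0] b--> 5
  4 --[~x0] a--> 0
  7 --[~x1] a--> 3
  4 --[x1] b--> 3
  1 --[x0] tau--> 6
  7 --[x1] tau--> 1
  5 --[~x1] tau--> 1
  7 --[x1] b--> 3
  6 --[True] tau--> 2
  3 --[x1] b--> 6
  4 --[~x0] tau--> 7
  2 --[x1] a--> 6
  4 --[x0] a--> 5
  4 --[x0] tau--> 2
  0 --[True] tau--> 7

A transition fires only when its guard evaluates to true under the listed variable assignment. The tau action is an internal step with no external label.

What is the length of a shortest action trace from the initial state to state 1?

Answer: 2

Working:
Layered search for 1:
  depth 0: {0}
  depth 1: {7}
  depth 2: {1,3}
depth(1)=2, e.g. tau·tau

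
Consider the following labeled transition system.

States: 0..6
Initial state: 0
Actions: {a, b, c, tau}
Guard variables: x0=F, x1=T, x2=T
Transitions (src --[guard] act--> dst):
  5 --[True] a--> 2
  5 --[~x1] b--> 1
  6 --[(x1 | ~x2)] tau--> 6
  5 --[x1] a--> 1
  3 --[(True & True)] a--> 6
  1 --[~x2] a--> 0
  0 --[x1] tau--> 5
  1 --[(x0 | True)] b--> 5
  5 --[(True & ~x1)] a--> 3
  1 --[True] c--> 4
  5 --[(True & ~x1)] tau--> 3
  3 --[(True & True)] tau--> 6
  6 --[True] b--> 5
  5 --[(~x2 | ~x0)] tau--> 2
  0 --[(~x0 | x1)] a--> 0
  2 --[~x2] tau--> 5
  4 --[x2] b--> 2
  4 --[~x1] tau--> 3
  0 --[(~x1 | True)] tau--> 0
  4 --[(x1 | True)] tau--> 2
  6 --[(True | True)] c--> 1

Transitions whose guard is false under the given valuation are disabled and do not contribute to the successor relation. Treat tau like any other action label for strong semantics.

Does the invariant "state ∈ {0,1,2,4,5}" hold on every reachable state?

Inv-set: {0,1,2,4,5}
Reach set: {0,1,2,4,5}
  0: ok
  1: ok
  2: ok
  4: ok
  5: ok

Answer: INVARIANT HOLDS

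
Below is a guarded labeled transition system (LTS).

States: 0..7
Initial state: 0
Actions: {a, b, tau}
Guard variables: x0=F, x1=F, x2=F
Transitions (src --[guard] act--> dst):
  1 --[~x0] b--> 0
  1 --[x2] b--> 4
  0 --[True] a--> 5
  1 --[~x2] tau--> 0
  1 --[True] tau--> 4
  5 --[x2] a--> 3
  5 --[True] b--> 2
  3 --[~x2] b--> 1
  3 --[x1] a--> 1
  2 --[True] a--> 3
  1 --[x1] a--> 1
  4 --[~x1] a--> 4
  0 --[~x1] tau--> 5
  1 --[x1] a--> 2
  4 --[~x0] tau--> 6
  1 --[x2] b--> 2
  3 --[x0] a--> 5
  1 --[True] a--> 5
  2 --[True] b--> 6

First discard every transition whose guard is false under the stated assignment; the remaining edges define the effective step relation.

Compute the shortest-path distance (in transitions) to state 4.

Layered search for 4:
  L0 = {0}
  L1 = {5}
  L2 = {2}
  L3 = {3,6}
  L4 = {1}
  L5 = {4}
depth(4)=5, e.g. a·b·a·b·tau

Answer: 5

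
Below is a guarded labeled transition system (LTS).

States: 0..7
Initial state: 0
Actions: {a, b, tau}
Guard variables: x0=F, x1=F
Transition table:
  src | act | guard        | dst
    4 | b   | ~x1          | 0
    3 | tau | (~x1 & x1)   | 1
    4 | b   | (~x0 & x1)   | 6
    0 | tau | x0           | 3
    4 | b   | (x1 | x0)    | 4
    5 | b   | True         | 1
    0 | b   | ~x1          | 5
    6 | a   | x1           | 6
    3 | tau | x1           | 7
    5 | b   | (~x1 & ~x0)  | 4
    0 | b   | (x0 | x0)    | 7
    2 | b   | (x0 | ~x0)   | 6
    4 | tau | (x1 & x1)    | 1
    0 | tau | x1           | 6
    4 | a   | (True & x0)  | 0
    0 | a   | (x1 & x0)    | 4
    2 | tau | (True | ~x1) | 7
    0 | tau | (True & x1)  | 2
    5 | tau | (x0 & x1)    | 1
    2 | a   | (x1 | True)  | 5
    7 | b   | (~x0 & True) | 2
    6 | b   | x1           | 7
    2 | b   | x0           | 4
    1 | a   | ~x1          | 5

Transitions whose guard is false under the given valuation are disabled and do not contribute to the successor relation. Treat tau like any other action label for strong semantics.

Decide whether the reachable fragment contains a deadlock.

Answer: DEADLOCK-FREE

Trace:
R = {0,1,4,5}
  0: b→5  [deg 1]
  1: a→5  [deg 1]
  4: b→0  [deg 1]
  5: b→1  b→4  [deg 2]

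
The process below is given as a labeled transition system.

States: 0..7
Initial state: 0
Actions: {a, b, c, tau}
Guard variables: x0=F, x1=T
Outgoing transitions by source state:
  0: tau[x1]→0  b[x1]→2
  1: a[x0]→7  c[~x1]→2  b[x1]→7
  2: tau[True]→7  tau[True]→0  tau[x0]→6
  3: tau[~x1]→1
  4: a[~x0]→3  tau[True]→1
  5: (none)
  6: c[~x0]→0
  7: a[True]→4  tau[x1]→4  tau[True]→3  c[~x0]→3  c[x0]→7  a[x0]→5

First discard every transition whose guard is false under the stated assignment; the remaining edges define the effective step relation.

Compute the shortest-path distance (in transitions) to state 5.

Answer: UNREACHABLE

Analysis:
Layered search for 5:
  Layer 0: {0}
  Layer 1: {2}
  Layer 2: {7}
  Layer 3: {3,4}
  Layer 4: {1}
5 never appears.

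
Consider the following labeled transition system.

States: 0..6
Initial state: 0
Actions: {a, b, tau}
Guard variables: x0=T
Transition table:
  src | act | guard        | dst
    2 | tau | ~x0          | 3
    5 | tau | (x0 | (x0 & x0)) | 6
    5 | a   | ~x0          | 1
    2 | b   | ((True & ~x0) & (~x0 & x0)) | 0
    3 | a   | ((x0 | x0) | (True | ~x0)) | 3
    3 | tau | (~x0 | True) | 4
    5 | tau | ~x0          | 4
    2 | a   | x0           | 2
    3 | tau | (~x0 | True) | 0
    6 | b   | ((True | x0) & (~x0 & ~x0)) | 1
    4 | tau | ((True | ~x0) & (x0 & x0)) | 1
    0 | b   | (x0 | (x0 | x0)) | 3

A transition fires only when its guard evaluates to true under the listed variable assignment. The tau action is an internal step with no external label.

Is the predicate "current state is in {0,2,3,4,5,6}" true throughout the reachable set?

Allowed set {0,2,3,4,5,6}
Reach set: {0,1,3,4}
  0: safe
  1: outside
  3: safe
  4: safe
counterexample path to 1: b·tau·tau

Answer: INVARIANT VIOLATED at state 1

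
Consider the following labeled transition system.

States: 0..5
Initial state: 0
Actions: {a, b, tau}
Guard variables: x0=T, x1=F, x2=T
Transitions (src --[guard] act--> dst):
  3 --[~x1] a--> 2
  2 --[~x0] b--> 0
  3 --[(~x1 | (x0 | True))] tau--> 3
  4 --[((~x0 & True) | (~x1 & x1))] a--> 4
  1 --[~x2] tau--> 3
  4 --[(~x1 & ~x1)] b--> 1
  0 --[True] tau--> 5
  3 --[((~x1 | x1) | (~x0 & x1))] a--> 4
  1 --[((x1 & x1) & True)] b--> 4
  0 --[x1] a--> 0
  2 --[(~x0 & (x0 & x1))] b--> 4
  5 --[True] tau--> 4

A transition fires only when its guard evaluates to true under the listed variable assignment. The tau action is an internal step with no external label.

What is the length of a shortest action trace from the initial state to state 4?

Layered search for 4:
  depth 0: {0}
  depth 1: {5}
  depth 2: {4}
4 enters at depth 2; path tau·tau

Answer: 2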